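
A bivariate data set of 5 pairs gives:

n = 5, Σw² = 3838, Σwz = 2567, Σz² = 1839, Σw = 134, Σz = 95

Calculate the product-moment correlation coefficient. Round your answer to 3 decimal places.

0.229

r = (nΣwz − ΣwΣz) / √[(nΣw² − (Σw)²)(nΣz² − (Σz)²)]
Numerator: 5×2567 − 134×95 = 105
Denominator: √[(19190 − 17956)(9195 − 9025)] = √[1234 × 170] = 458.0175
r = 105 / 458.0175 ≈ 0.229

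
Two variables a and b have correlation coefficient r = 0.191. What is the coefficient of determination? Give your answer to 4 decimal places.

0.0365

r² = (0.191)² = 0.0365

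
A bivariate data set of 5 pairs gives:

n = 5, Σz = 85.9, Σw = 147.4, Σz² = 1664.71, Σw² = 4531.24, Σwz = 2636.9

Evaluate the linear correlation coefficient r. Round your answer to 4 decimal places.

r = (nΣwz − ΣwΣz) / √[(nΣw² − (Σw)²)(nΣz² − (Σz)²)]
Numerator: 5×2636.9 − 147.4×85.9 = 522.84
Denominator: √[(22656.2 − 21726.76)(8323.55 − 7378.81)] = √[929.44 × 944.74] = 937.0588
r = 522.84 / 937.0588 ≈ 0.5580

0.5580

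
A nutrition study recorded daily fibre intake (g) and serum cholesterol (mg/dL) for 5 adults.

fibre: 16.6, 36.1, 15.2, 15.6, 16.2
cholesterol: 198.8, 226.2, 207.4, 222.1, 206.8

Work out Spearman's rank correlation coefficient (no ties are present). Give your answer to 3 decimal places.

Rank fibre: 4, 5, 1, 2, 3
Rank cholesterol: 1, 5, 3, 4, 2
d = rank(fibre) − rank(cholesterol): 3, 0, -2, -2, 1; Σd² = 18
ρ = 1 − 6Σd² / [n(n²−1)] = 1 − 6×18 / (5×24) = 1 − 108/120 ≈ 0.100

0.100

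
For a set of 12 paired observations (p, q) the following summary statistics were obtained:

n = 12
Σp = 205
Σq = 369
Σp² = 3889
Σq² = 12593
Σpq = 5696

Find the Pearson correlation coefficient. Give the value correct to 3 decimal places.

r = (nΣpq − ΣpΣq) / √[(nΣp² − (Σp)²)(nΣq² − (Σq)²)]
Numerator: 12×5696 − 205×369 = -7293
Denominator: √[(46668 − 42025)(151116 − 136161)] = √[4643 × 14955] = 8332.8306
r = -7293 / 8332.8306 ≈ -0.875

-0.875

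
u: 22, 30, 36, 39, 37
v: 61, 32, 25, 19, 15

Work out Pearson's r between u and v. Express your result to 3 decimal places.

n = 5, Σu = 164, Σv = 152, Σu² = 5570, Σv² = 5956, Σuv = 4498
nΣuv − ΣuΣv = 22490 − 24928 = -2438
nΣu² − (Σu)² = 27850 − 26896 = 954; nΣv² − (Σv)² = 29780 − 23104 = 6676
r = -2438 / √(954 × 6676) = -2438 / 2523.6688 ≈ -0.966

-0.966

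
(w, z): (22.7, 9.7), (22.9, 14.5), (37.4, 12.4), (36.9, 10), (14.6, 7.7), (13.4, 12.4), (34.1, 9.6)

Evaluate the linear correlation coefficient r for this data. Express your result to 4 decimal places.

0.0508

n = 7, Σw = 182, Σz = 76.3, Σw² = 5355.6, Σz² = 863.31, Σwz = 1990.94
nΣwz − ΣwΣz = 13936.58 − 13886.6 = 49.98
nΣw² − (Σw)² = 37489.2 − 33124 = 4365.2; nΣz² − (Σz)² = 6043.17 − 5821.69 = 221.48
r = 49.98 / √(4365.2 × 221.48) = 49.98 / 983.2622 ≈ 0.0508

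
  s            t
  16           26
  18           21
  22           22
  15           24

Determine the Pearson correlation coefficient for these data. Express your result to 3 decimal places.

-0.619

n = 4, Σs = 71, Σt = 93, Σs² = 1289, Σt² = 2177, Σst = 1638
nΣst − ΣsΣt = 6552 − 6603 = -51
nΣs² − (Σs)² = 5156 − 5041 = 115; nΣt² − (Σt)² = 8708 − 8649 = 59
r = -51 / √(115 × 59) = -51 / 82.3711 ≈ -0.619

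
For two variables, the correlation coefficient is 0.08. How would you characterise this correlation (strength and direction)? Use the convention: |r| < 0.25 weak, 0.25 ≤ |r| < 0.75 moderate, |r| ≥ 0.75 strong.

weak positive

r = 0.08 > 0 so the relationship is positive.
|r| = 0.08, which falls in the weak range.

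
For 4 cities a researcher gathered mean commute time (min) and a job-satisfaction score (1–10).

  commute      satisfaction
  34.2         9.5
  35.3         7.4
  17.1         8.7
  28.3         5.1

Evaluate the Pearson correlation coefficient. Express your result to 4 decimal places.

n = 4, Σx = 114.9, Σy = 30.7, Σx² = 3509.03, Σy² = 246.71, Σxy = 879.22
nΣxy − ΣxΣy = 3516.88 − 3527.43 = -10.55
nΣx² − (Σx)² = 14036.12 − 13202.01 = 834.11; nΣy² − (Σy)² = 986.84 − 942.49 = 44.35
r = -10.55 / √(834.11 × 44.35) = -10.55 / 192.3351 ≈ -0.0549

-0.0549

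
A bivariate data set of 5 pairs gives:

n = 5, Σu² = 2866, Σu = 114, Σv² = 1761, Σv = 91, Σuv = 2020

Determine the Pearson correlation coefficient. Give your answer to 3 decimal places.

-0.328

r = (nΣuv − ΣuΣv) / √[(nΣu² − (Σu)²)(nΣv² − (Σv)²)]
Numerator: 5×2020 − 114×91 = -274
Denominator: √[(14330 − 12996)(8805 − 8281)] = √[1334 × 524] = 836.0718
r = -274 / 836.0718 ≈ -0.328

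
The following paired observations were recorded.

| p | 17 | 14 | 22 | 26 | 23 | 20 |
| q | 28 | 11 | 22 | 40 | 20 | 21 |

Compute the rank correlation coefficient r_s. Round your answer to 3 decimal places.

0.486

Rank p: 2, 1, 4, 6, 5, 3
Rank q: 5, 1, 4, 6, 2, 3
d = rank(p) − rank(q): -3, 0, 0, 0, 3, 0; Σd² = 18
ρ = 1 − 6Σd² / [n(n²−1)] = 1 − 6×18 / (6×35) = 1 − 108/210 ≈ 0.486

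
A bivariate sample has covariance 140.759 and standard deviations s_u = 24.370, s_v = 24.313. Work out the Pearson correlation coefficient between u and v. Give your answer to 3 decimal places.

r = Cov(u,v) / (s_u · s_v) = 140.759 / (24.370 × 24.313)
  = 140.759 / 592.5078 ≈ 0.238

0.238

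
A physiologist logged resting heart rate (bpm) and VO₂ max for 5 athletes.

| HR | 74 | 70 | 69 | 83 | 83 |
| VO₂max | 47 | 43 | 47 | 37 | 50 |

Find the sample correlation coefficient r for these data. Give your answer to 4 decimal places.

n = 5, Σx = 379, Σy = 224, Σx² = 28915, Σy² = 10136, Σxy = 16952
nΣxy − ΣxΣy = 84760 − 84896 = -136
nΣx² − (Σx)² = 144575 − 143641 = 934; nΣy² − (Σy)² = 50680 − 50176 = 504
r = -136 / √(934 × 504) = -136 / 686.1020 ≈ -0.1982

-0.1982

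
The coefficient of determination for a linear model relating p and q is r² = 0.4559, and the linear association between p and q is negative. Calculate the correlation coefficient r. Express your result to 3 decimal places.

-0.675

|r| = √0.4559 = 0.675
The association is negative, so r = −0.675.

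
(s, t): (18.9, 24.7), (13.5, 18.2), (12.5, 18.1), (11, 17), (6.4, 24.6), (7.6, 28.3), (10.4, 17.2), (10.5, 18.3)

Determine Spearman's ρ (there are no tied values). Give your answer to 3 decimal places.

-0.167

Rank s: 8, 7, 6, 5, 1, 2, 3, 4
Rank t: 7, 4, 3, 1, 6, 8, 2, 5
d = rank(s) − rank(t): 1, 3, 3, 4, -5, -6, 1, -1; Σd² = 98
ρ = 1 − 6Σd² / [n(n²−1)] = 1 − 6×98 / (8×63) = 1 − 588/504 ≈ -0.167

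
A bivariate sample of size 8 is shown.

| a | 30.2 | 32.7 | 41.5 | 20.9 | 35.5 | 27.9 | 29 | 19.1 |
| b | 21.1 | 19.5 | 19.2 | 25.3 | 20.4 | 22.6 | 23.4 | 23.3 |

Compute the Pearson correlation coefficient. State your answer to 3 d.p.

n = 8, Σa = 236.8, Σb = 174.8, Σa² = 7384.86, Σb² = 3851.56, Σab = 5078.81
nΣab − ΣaΣb = 40630.48 − 41392.64 = -762.16
nΣa² − (Σa)² = 59078.88 − 56074.24 = 3004.64; nΣb² − (Σb)² = 30812.48 − 30555.04 = 257.44
r = -762.16 / √(3004.64 × 257.44) = -762.16 / 879.4967 ≈ -0.867

-0.867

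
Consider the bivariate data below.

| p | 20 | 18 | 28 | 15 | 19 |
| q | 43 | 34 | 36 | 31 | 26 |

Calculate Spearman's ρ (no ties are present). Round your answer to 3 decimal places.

Rank p: 4, 2, 5, 1, 3
Rank q: 5, 3, 4, 2, 1
d = rank(p) − rank(q): -1, -1, 1, -1, 2; Σd² = 8
ρ = 1 − 6Σd² / [n(n²−1)] = 1 − 6×8 / (5×24) = 1 − 48/120 ≈ 0.600

0.600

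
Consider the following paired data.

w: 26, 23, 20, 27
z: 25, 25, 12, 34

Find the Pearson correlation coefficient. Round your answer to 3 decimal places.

n = 4, Σw = 96, Σz = 96, Σw² = 2334, Σz² = 2550, Σwz = 2383
nΣwz − ΣwΣz = 9532 − 9216 = 316
nΣw² − (Σw)² = 9336 − 9216 = 120; nΣz² − (Σz)² = 10200 − 9216 = 984
r = 316 / √(120 × 984) = 316 / 343.6277 ≈ 0.920

0.920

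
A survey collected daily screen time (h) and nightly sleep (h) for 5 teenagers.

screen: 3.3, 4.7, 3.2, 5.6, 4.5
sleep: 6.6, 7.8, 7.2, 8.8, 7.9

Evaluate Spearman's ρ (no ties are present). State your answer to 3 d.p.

0.800

Rank screen: 2, 4, 1, 5, 3
Rank sleep: 1, 3, 2, 5, 4
d = rank(screen) − rank(sleep): 1, 1, -1, 0, -1; Σd² = 4
ρ = 1 − 6Σd² / [n(n²−1)] = 1 − 6×4 / (5×24) = 1 − 24/120 ≈ 0.800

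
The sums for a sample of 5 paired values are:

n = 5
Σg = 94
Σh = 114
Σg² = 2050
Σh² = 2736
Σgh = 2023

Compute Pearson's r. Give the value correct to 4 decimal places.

r = (nΣgh − ΣgΣh) / √[(nΣg² − (Σg)²)(nΣh² − (Σh)²)]
Numerator: 5×2023 − 94×114 = -601
Denominator: √[(10250 − 8836)(13680 − 12996)] = √[1414 × 684] = 983.4511
r = -601 / 983.4511 ≈ -0.6111

-0.6111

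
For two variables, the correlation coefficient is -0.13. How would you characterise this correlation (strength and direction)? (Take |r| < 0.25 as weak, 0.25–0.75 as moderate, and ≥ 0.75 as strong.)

weak negative

r = -0.13 < 0 so the relationship is negative.
|r| = 0.13, which falls in the weak range.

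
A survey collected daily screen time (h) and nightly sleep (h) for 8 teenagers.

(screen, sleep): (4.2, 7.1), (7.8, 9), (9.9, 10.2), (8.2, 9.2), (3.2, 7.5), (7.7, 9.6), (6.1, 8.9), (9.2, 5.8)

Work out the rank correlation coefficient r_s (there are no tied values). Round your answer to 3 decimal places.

Rank screen: 2, 5, 8, 6, 1, 4, 3, 7
Rank sleep: 2, 5, 8, 6, 3, 7, 4, 1
d = rank(screen) − rank(sleep): 0, 0, 0, 0, -2, -3, -1, 6; Σd² = 50
ρ = 1 − 6Σd² / [n(n²−1)] = 1 − 6×50 / (8×63) = 1 − 300/504 ≈ 0.405

0.405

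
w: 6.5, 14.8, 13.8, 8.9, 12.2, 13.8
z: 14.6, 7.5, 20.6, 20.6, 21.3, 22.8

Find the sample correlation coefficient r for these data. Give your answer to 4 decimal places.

-0.0523

n = 6, Σw = 70, Σz = 107.4, Σw² = 870.22, Σz² = 2091.66, Σwz = 1248.02
nΣwz − ΣwΣz = 7488.12 − 7518 = -29.88
nΣw² − (Σw)² = 5221.32 − 4900 = 321.32; nΣz² − (Σz)² = 12549.96 − 11534.76 = 1015.2
r = -29.88 / √(321.32 × 1015.2) = -29.88 / 571.1428 ≈ -0.0523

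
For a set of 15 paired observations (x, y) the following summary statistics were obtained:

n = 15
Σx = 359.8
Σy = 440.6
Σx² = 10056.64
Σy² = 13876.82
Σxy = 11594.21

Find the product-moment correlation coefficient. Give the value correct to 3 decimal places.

0.888

r = (nΣxy − ΣxΣy) / √[(nΣx² − (Σx)²)(nΣy² − (Σy)²)]
Numerator: 15×11594.21 − 359.8×440.6 = 15385.27
Denominator: √[(150849.6 − 129456.04)(208152.3 − 194128.36)] = √[21393.56 × 14023.94] = 17321.1432
r = 15385.27 / 17321.1432 ≈ 0.888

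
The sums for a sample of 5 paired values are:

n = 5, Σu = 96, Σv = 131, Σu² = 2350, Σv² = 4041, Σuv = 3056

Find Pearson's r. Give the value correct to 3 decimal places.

0.974

r = (nΣuv − ΣuΣv) / √[(nΣu² − (Σu)²)(nΣv² − (Σv)²)]
Numerator: 5×3056 − 96×131 = 2704
Denominator: √[(11750 − 9216)(20205 − 17161)] = √[2534 × 3044] = 2777.3181
r = 2704 / 2777.3181 ≈ 0.974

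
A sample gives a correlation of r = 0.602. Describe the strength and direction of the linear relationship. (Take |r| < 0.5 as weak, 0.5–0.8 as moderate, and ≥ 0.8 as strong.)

r = 0.602 > 0 so the relationship is positive.
|r| = 0.602, which falls in the moderate range.

moderate positive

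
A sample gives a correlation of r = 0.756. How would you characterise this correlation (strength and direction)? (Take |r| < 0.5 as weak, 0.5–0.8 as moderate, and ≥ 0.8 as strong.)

moderate positive

r = 0.756 > 0 so the relationship is positive.
|r| = 0.756, which falls in the moderate range.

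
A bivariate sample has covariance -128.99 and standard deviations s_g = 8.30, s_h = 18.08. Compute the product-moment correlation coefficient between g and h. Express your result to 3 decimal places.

-0.860

r = Cov(g,h) / (s_g · s_h) = -128.99 / (8.30 × 18.08)
  = -128.99 / 150.0640 ≈ -0.860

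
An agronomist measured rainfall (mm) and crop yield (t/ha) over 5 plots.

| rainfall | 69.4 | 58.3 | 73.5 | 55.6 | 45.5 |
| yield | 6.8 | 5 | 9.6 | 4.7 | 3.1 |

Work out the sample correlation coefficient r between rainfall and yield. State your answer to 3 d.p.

n = 5, Σx = 302.3, Σy = 29.2, Σx² = 18779.11, Σy² = 195.1, Σxy = 1871.39
nΣxy − ΣxΣy = 9356.95 − 8827.16 = 529.79
nΣx² − (Σx)² = 93895.55 − 91385.29 = 2510.26; nΣy² − (Σy)² = 975.5 − 852.64 = 122.86
r = 529.79 / √(2510.26 × 122.86) = 529.79 / 555.3472 ≈ 0.954

0.954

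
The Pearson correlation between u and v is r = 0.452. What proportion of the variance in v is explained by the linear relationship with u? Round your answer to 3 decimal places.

0.204

r² = (0.452)² = 0.204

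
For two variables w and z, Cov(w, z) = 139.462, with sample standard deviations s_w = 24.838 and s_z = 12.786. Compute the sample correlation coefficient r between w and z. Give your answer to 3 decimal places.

0.439

r = Cov(w,z) / (s_w · s_z) = 139.462 / (24.838 × 12.786)
  = 139.462 / 317.5787 ≈ 0.439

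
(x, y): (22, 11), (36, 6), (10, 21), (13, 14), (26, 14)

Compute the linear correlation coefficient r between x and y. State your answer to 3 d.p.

-0.873

n = 5, Σx = 107, Σy = 66, Σx² = 2725, Σy² = 990, Σxy = 1214
nΣxy − ΣxΣy = 6070 − 7062 = -992
nΣx² − (Σx)² = 13625 − 11449 = 2176; nΣy² − (Σy)² = 4950 − 4356 = 594
r = -992 / √(2176 × 594) = -992 / 1136.9011 ≈ -0.873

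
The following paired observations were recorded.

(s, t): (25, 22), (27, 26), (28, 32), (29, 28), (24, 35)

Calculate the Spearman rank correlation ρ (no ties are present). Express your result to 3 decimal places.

-0.100

Rank s: 2, 3, 4, 5, 1
Rank t: 1, 2, 4, 3, 5
d = rank(s) − rank(t): 1, 1, 0, 2, -4; Σd² = 22
ρ = 1 − 6Σd² / [n(n²−1)] = 1 − 6×22 / (5×24) = 1 − 132/120 ≈ -0.100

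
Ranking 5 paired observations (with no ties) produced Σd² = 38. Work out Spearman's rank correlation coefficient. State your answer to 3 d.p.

ρ = 1 − 6Σd² / [n(n²−1)] = 1 − 6×38 / (5×24)
  = 1 − 228/120 = 1 − 1.9000 ≈ -0.900

-0.900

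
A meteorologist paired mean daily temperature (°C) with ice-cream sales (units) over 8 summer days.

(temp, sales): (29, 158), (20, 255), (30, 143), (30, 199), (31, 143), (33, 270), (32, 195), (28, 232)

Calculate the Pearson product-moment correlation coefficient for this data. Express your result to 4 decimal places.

n = 8, Σx = 233, Σy = 1595, Σx² = 6899, Σy² = 335237, Σxy = 46021
nΣxy − ΣxΣy = 368168 − 371635 = -3467
nΣx² − (Σx)² = 55192 − 54289 = 903; nΣy² − (Σy)² = 2681896 − 2544025 = 137871
r = -3467 / √(903 × 137871) = -3467 / 11157.8454 ≈ -0.3107

-0.3107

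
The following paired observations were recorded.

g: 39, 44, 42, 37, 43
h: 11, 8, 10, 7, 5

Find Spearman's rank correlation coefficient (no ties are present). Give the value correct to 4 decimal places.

-0.2000

Rank g: 2, 5, 3, 1, 4
Rank h: 5, 3, 4, 2, 1
d = rank(g) − rank(h): -3, 2, -1, -1, 3; Σd² = 24
ρ = 1 − 6Σd² / [n(n²−1)] = 1 − 6×24 / (5×24) = 1 − 144/120 ≈ -0.2000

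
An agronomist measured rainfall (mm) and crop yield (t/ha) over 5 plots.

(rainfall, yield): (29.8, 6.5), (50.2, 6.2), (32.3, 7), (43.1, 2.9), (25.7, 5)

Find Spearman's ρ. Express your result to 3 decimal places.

-0.100

Rank rainfall: 2, 5, 3, 4, 1
Rank yield: 4, 3, 5, 1, 2
d = rank(rainfall) − rank(yield): -2, 2, -2, 3, -1; Σd² = 22
ρ = 1 − 6Σd² / [n(n²−1)] = 1 − 6×22 / (5×24) = 1 − 132/120 ≈ -0.100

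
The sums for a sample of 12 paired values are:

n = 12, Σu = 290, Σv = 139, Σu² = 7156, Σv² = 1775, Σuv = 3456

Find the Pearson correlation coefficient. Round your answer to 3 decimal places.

r = (nΣuv − ΣuΣv) / √[(nΣu² − (Σu)²)(nΣv² − (Σv)²)]
Numerator: 12×3456 − 290×139 = 1162
Denominator: √[(85872 − 84100)(21300 − 19321)] = √[1772 × 1979] = 1872.6420
r = 1162 / 1872.6420 ≈ 0.621

0.621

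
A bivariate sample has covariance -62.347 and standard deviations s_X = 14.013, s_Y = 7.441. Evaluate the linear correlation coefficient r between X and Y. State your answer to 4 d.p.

-0.5979

r = Cov(X,Y) / (s_X · s_Y) = -62.347 / (14.013 × 7.441)
  = -62.347 / 104.2707 ≈ -0.5979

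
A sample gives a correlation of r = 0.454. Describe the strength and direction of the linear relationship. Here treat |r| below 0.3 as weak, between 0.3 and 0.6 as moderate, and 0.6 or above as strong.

r = 0.454 > 0 so the relationship is positive.
|r| = 0.454, which falls in the moderate range.

moderate positive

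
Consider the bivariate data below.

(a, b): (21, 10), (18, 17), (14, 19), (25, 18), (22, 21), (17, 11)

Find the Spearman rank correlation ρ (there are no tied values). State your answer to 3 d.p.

Rank a: 4, 3, 1, 6, 5, 2
Rank b: 1, 3, 5, 4, 6, 2
d = rank(a) − rank(b): 3, 0, -4, 2, -1, 0; Σd² = 30
ρ = 1 − 6Σd² / [n(n²−1)] = 1 − 6×30 / (6×35) = 1 − 180/210 ≈ 0.143

0.143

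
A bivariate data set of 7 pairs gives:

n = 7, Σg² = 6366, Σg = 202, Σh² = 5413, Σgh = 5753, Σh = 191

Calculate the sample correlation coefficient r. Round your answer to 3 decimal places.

r = (nΣgh − ΣgΣh) / √[(nΣg² − (Σg)²)(nΣh² − (Σh)²)]
Numerator: 7×5753 − 202×191 = 1689
Denominator: √[(44562 − 40804)(37891 − 36481)] = √[3758 × 1410] = 2301.9079
r = 1689 / 2301.9079 ≈ 0.734

0.734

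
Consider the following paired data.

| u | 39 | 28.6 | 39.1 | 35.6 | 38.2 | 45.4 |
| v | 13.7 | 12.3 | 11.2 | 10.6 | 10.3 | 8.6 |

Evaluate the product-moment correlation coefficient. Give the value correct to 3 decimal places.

-0.541

n = 6, Σu = 225.9, Σv = 66.7, Σu² = 8655.53, Σv² = 756.83, Σuv = 2485.26
nΣuv − ΣuΣv = 14911.56 − 15067.53 = -155.97
nΣu² − (Σu)² = 51933.18 − 51030.81 = 902.37; nΣv² − (Σv)² = 4540.98 − 4448.89 = 92.09
r = -155.97 / √(902.37 × 92.09) = -155.97 / 288.2694 ≈ -0.541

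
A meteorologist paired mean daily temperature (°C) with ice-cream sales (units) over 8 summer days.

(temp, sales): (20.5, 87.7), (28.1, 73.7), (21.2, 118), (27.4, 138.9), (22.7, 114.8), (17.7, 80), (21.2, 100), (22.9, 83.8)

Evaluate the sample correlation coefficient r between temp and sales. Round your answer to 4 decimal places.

n = 8, Σx = 181.7, Σy = 796.9, Σx² = 4212.49, Σy² = 82941.67, Σxy = 18237.26
nΣxy − ΣxΣy = 145898.08 − 144796.73 = 1101.35
nΣx² − (Σx)² = 33699.92 − 33014.89 = 685.03; nΣy² − (Σy)² = 663533.36 − 635049.61 = 28483.75
r = 1101.35 / √(685.03 × 28483.75) = 1101.35 / 4417.2642 ≈ 0.2493

0.2493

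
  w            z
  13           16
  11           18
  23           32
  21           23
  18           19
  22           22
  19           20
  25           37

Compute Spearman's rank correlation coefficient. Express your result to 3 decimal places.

0.952

Rank w: 2, 1, 7, 5, 3, 6, 4, 8
Rank z: 1, 2, 7, 6, 3, 5, 4, 8
d = rank(w) − rank(z): 1, -1, 0, -1, 0, 1, 0, 0; Σd² = 4
ρ = 1 − 6Σd² / [n(n²−1)] = 1 − 6×4 / (8×63) = 1 − 24/504 ≈ 0.952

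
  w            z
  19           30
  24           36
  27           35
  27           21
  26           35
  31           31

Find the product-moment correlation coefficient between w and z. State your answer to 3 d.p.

n = 6, Σw = 154, Σz = 188, Σw² = 4032, Σz² = 6048, Σwz = 4817
nΣwz − ΣwΣz = 28902 − 28952 = -50
nΣw² − (Σw)² = 24192 − 23716 = 476; nΣz² − (Σz)² = 36288 − 35344 = 944
r = -50 / √(476 × 944) = -50 / 670.3313 ≈ -0.075

-0.075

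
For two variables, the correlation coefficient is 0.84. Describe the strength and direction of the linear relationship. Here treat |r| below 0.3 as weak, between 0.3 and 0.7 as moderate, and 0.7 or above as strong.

r = 0.84 > 0 so the relationship is positive.
|r| = 0.84, which falls in the strong range.

strong positive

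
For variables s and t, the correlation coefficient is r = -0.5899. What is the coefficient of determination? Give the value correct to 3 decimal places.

0.348

r² = (-0.5899)² = 0.348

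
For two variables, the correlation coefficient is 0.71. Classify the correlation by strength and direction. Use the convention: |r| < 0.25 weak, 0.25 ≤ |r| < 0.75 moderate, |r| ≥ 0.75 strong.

moderate positive

r = 0.71 > 0 so the relationship is positive.
|r| = 0.71, which falls in the moderate range.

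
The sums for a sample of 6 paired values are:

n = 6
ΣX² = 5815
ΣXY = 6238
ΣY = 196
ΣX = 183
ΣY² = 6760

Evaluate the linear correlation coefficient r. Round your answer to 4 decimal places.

r = (nΣXY − ΣXΣY) / √[(nΣX² − (ΣX)²)(nΣY² − (ΣY)²)]
Numerator: 6×6238 − 183×196 = 1560
Denominator: √[(34890 − 33489)(40560 − 38416)] = √[1401 × 2144] = 1733.1313
r = 1560 / 1733.1313 ≈ 0.9001

0.9001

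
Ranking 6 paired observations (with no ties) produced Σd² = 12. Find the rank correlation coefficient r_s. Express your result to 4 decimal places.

0.6571

ρ = 1 − 6Σd² / [n(n²−1)] = 1 − 6×12 / (6×35)
  = 1 − 72/210 = 1 − 0.34286 ≈ 0.6571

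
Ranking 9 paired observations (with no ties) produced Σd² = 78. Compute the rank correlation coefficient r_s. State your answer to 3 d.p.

ρ = 1 − 6Σd² / [n(n²−1)] = 1 − 6×78 / (9×80)
  = 1 − 468/720 = 1 − 0.6500 ≈ 0.350

0.350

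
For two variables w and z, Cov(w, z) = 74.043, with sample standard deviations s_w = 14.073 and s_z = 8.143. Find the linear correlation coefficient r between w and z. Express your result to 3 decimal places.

0.646

r = Cov(w,z) / (s_w · s_z) = 74.043 / (14.073 × 8.143)
  = 74.043 / 114.5964 ≈ 0.646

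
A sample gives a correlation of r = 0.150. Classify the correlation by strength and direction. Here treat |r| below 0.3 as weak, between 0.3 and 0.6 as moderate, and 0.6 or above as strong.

r = 0.150 > 0 so the relationship is positive.
|r| = 0.150, which falls in the weak range.

weak positive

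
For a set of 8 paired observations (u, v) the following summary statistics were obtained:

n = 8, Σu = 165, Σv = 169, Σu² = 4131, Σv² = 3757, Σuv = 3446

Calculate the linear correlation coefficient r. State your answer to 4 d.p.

-0.1074

r = (nΣuv − ΣuΣv) / √[(nΣu² − (Σu)²)(nΣv² − (Σv)²)]
Numerator: 8×3446 − 165×169 = -317
Denominator: √[(33048 − 27225)(30056 − 28561)] = √[5823 × 1495] = 2950.4889
r = -317 / 2950.4889 ≈ -0.1074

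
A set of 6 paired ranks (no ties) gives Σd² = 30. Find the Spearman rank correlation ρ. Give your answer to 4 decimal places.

0.1429

ρ = 1 − 6Σd² / [n(n²−1)] = 1 − 6×30 / (6×35)
  = 1 − 180/210 = 1 − 0.85714 ≈ 0.1429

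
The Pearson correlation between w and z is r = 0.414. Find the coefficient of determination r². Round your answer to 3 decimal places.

0.171

r² = (0.414)² = 0.171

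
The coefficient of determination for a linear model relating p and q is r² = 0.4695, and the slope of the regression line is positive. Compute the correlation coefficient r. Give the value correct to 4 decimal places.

0.6852

|r| = √0.4695 = 0.6852
The association is positive, so r = 0.6852.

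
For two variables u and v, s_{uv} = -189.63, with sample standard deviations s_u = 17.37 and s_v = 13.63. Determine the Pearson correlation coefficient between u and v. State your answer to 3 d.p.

-0.801

r = Cov(u,v) / (s_u · s_v) = -189.63 / (17.37 × 13.63)
  = -189.63 / 236.7531 ≈ -0.801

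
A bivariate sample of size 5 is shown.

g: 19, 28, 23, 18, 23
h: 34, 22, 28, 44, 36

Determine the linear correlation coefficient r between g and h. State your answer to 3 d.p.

-0.871

n = 5, Σg = 111, Σh = 164, Σg² = 2527, Σh² = 5656, Σgh = 3526
nΣgh − ΣgΣh = 17630 − 18204 = -574
nΣg² − (Σg)² = 12635 − 12321 = 314; nΣh² − (Σh)² = 28280 − 26896 = 1384
r = -574 / √(314 × 1384) = -574 / 659.2238 ≈ -0.871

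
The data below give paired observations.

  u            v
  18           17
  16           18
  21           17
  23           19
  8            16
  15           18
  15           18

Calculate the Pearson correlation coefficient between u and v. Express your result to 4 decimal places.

0.6225

n = 7, Σu = 116, Σv = 123, Σu² = 2064, Σv² = 2167, Σuv = 2056
nΣuv − ΣuΣv = 14392 − 14268 = 124
nΣu² − (Σu)² = 14448 − 13456 = 992; nΣv² − (Σv)² = 15169 − 15129 = 40
r = 124 / √(992 × 40) = 124 / 199.1984 ≈ 0.6225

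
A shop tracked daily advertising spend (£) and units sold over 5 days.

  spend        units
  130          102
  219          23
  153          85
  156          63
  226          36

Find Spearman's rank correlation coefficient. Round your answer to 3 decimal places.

-0.900

Rank spend: 1, 4, 2, 3, 5
Rank units: 5, 1, 4, 3, 2
d = rank(spend) − rank(units): -4, 3, -2, 0, 3; Σd² = 38
ρ = 1 − 6Σd² / [n(n²−1)] = 1 − 6×38 / (5×24) = 1 − 228/120 ≈ -0.900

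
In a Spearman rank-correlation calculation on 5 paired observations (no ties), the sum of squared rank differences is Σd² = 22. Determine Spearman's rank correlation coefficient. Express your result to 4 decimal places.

-0.1000

ρ = 1 − 6Σd² / [n(n²−1)] = 1 − 6×22 / (5×24)
  = 1 − 132/120 = 1 − 1.10000 ≈ -0.1000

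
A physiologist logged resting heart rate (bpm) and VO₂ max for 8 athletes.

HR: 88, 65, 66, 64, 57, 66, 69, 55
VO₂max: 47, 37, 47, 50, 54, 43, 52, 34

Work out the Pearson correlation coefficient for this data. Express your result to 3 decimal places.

n = 8, Σx = 530, Σy = 364, Σx² = 35812, Σy² = 16912, Σxy = 24217
nΣxy − ΣxΣy = 193736 − 192920 = 816
nΣx² − (Σx)² = 286496 − 280900 = 5596; nΣy² − (Σy)² = 135296 − 132496 = 2800
r = 816 / √(5596 × 2800) = 816 / 3958.3835 ≈ 0.206

0.206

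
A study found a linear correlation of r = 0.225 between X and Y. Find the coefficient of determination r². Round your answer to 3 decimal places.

r² = (0.225)² = 0.051

0.051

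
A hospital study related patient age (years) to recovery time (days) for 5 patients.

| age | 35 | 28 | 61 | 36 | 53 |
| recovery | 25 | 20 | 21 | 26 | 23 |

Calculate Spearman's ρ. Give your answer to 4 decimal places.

Rank age: 2, 1, 5, 3, 4
Rank recovery: 4, 1, 2, 5, 3
d = rank(age) − rank(recovery): -2, 0, 3, -2, 1; Σd² = 18
ρ = 1 − 6Σd² / [n(n²−1)] = 1 − 6×18 / (5×24) = 1 − 108/120 ≈ 0.1000

0.1000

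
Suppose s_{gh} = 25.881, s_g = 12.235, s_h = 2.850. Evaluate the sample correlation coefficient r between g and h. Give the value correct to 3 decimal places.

0.742

r = Cov(g,h) / (s_g · s_h) = 25.881 / (12.235 × 2.850)
  = 25.881 / 34.8697 ≈ 0.742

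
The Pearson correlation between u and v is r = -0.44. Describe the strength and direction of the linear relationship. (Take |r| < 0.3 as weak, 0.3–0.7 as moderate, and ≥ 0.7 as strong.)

r = -0.44 < 0 so the relationship is negative.
|r| = 0.44, which falls in the moderate range.

moderate negative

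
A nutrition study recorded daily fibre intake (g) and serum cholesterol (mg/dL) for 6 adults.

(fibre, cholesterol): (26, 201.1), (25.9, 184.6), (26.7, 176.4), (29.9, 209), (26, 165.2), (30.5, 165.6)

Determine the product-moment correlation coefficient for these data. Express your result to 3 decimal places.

n = 6, Σx = 165, Σy = 1101.9, Σx² = 4559.96, Σy² = 204030.73, Σxy = 30314.72
nΣxy − ΣxΣy = 181888.32 − 181813.5 = 74.82
nΣx² − (Σx)² = 27359.76 − 27225 = 134.76; nΣy² − (Σy)² = 1224184.38 − 1214183.61 = 10000.77
r = 74.82 / √(134.76 × 10000.77) = 74.82 / 1160.9064 ≈ 0.064

0.064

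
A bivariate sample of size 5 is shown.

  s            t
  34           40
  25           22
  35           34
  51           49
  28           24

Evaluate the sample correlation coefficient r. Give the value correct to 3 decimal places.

n = 5, Σs = 173, Σt = 169, Σs² = 6391, Σt² = 6217, Σst = 6271
nΣst − ΣsΣt = 31355 − 29237 = 2118
nΣs² − (Σs)² = 31955 − 29929 = 2026; nΣt² − (Σt)² = 31085 − 28561 = 2524
r = 2118 / √(2026 × 2524) = 2118 / 2261.3324 ≈ 0.937

0.937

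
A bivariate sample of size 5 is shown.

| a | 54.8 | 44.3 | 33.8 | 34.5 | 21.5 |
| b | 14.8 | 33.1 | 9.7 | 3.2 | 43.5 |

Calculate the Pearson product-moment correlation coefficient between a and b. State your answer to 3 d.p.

-0.344

n = 5, Σa = 188.9, Σb = 104.3, Σa² = 7760.47, Σb² = 3311.23, Σab = 3650.88
nΣab − ΣaΣb = 18254.4 − 19702.27 = -1447.87
nΣa² − (Σa)² = 38802.35 − 35683.21 = 3119.14; nΣb² − (Σb)² = 16556.15 − 10878.49 = 5677.66
r = -1447.87 / √(3119.14 × 5677.66) = -1447.87 / 4208.2557 ≈ -0.344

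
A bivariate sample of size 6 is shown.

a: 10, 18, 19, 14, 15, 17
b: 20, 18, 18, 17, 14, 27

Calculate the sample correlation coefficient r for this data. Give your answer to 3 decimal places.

0.084

n = 6, Σa = 93, Σb = 114, Σa² = 1495, Σb² = 2262, Σab = 1773
nΣab − ΣaΣb = 10638 − 10602 = 36
nΣa² − (Σa)² = 8970 − 8649 = 321; nΣb² − (Σb)² = 13572 − 12996 = 576
r = 36 / √(321 × 576) = 36 / 429.9953 ≈ 0.084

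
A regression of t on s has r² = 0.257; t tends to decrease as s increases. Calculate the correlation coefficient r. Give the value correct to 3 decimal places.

|r| = √0.257 = 0.507
The association is negative, so r = −0.507.

-0.507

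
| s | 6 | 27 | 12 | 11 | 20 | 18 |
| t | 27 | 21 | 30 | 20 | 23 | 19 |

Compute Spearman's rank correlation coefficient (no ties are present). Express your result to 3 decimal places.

Rank s: 1, 6, 3, 2, 5, 4
Rank t: 5, 3, 6, 2, 4, 1
d = rank(s) − rank(t): -4, 3, -3, 0, 1, 3; Σd² = 44
ρ = 1 − 6Σd² / [n(n²−1)] = 1 − 6×44 / (6×35) = 1 − 264/210 ≈ -0.257

-0.257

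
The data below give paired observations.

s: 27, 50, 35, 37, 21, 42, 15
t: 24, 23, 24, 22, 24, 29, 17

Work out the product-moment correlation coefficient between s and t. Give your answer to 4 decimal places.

n = 7, Σs = 227, Σt = 163, Σs² = 8253, Σt² = 3871, Σst = 5429
nΣst − ΣsΣt = 38003 − 37001 = 1002
nΣs² − (Σs)² = 57771 − 51529 = 6242; nΣt² − (Σt)² = 27097 − 26569 = 528
r = 1002 / √(6242 × 528) = 1002 / 1815.4272 ≈ 0.5519

0.5519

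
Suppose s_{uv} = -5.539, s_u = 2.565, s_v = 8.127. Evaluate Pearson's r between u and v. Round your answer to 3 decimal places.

-0.266

r = Cov(u,v) / (s_u · s_v) = -5.539 / (2.565 × 8.127)
  = -5.539 / 20.8458 ≈ -0.266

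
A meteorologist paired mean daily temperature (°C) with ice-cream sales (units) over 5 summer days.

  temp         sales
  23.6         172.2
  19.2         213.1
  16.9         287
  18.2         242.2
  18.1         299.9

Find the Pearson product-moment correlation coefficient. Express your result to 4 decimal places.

n = 5, Σx = 96, Σy = 1214.4, Σx² = 1870.06, Σy² = 306034.3, Σxy = 22841.97
nΣxy − ΣxΣy = 114209.85 − 116582.4 = -2372.55
nΣx² − (Σx)² = 9350.3 − 9216 = 134.3; nΣy² − (Σy)² = 1530171.5 − 1474767.36 = 55404.14
r = -2372.55 / √(134.3 × 55404.14) = -2372.55 / 2727.7786 ≈ -0.8698

-0.8698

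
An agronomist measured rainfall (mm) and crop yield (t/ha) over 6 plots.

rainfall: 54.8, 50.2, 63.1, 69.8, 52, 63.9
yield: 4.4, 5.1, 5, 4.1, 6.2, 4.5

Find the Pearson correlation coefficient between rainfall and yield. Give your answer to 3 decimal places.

n = 6, Σx = 353.8, Σy = 29.3, Σx² = 21163.94, Σy² = 145.87, Σxy = 1708.77
nΣxy − ΣxΣy = 10252.62 − 10366.34 = -113.72
nΣx² − (Σx)² = 126983.64 − 125174.44 = 1809.2; nΣy² − (Σy)² = 875.22 − 858.49 = 16.73
r = -113.72 / √(1809.2 × 16.73) = -113.72 / 173.9768 ≈ -0.654

-0.654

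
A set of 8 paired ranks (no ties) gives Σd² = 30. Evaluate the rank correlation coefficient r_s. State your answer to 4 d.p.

0.6429

ρ = 1 − 6Σd² / [n(n²−1)] = 1 − 6×30 / (8×63)
  = 1 − 180/504 = 1 − 0.35714 ≈ 0.6429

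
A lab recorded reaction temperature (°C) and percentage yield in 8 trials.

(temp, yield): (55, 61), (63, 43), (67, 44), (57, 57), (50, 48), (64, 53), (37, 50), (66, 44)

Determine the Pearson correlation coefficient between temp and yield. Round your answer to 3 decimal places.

-0.306

n = 8, Σx = 459, Σy = 400, Σx² = 27053, Σy² = 20304, Σxy = 22807
nΣxy − ΣxΣy = 182456 − 183600 = -1144
nΣx² − (Σx)² = 216424 − 210681 = 5743; nΣy² − (Σy)² = 162432 − 160000 = 2432
r = -1144 / √(5743 × 2432) = -1144 / 3737.2418 ≈ -0.306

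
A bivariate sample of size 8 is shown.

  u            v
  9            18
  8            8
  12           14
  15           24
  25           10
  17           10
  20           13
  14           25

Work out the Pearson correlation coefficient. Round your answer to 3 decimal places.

n = 8, Σu = 120, Σv = 122, Σu² = 2024, Σv² = 2154, Σuv = 1784
nΣuv − ΣuΣv = 14272 − 14640 = -368
nΣu² − (Σu)² = 16192 − 14400 = 1792; nΣv² − (Σv)² = 17232 − 14884 = 2348
r = -368 / √(1792 × 2348) = -368 / 2051.2474 ≈ -0.179

-0.179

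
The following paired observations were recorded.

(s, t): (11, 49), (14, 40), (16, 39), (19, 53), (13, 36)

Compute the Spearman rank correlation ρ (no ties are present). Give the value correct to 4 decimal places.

Rank s: 1, 3, 4, 5, 2
Rank t: 4, 3, 2, 5, 1
d = rank(s) − rank(t): -3, 0, 2, 0, 1; Σd² = 14
ρ = 1 − 6Σd² / [n(n²−1)] = 1 − 6×14 / (5×24) = 1 − 84/120 ≈ 0.3000

0.3000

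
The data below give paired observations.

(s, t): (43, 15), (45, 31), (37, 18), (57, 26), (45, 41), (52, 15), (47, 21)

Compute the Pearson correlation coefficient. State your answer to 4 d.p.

0.0612

n = 7, Σs = 326, Σt = 167, Σs² = 15430, Σt² = 4533, Σst = 7800
nΣst − ΣsΣt = 54600 − 54442 = 158
nΣs² − (Σs)² = 108010 − 106276 = 1734; nΣt² − (Σt)² = 31731 − 27889 = 3842
r = 158 / √(1734 × 3842) = 158 / 2581.0905 ≈ 0.0612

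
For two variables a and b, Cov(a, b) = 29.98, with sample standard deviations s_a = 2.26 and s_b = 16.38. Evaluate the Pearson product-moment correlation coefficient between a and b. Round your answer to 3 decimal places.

r = Cov(a,b) / (s_a · s_b) = 29.98 / (2.26 × 16.38)
  = 29.98 / 37.0188 ≈ 0.810

0.810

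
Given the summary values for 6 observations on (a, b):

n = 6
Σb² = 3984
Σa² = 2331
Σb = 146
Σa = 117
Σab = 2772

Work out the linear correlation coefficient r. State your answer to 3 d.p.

-0.513

r = (nΣab − ΣaΣb) / √[(nΣa² − (Σa)²)(nΣb² − (Σb)²)]
Numerator: 6×2772 − 117×146 = -450
Denominator: √[(13986 − 13689)(23904 − 21316)] = √[297 × 2588] = 876.7189
r = -450 / 876.7189 ≈ -0.513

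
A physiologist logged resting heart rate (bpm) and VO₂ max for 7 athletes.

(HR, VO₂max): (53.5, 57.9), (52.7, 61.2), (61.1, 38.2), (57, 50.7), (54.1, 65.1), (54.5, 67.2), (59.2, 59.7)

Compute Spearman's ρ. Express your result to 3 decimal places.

Rank HR: 2, 1, 7, 5, 3, 4, 6
Rank VO₂max: 3, 5, 1, 2, 6, 7, 4
d = rank(HR) − rank(VO₂max): -1, -4, 6, 3, -3, -3, 2; Σd² = 84
ρ = 1 − 6Σd² / [n(n²−1)] = 1 − 6×84 / (7×48) = 1 − 504/336 ≈ -0.500

-0.500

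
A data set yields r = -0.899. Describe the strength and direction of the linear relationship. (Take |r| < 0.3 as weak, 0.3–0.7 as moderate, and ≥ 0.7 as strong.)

r = -0.899 < 0 so the relationship is negative.
|r| = 0.899, which falls in the strong range.

strong negative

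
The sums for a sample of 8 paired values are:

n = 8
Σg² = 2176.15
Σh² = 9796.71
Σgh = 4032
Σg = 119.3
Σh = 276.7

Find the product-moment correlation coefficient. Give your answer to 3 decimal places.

-0.315

r = (nΣgh − ΣgΣh) / √[(nΣg² − (Σg)²)(nΣh² − (Σh)²)]
Numerator: 8×4032 − 119.3×276.7 = -754.31
Denominator: √[(17409.2 − 14232.49)(78373.68 − 76562.89)] = √[3176.71 × 1810.79] = 2398.4067
r = -754.31 / 2398.4067 ≈ -0.315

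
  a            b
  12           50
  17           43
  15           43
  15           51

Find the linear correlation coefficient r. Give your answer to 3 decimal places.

n = 4, Σa = 59, Σb = 187, Σa² = 883, Σb² = 8799, Σab = 2741
nΣab − ΣaΣb = 10964 − 11033 = -69
nΣa² − (Σa)² = 3532 − 3481 = 51; nΣb² − (Σb)² = 35196 − 34969 = 227
r = -69 / √(51 × 227) = -69 / 107.5965 ≈ -0.641

-0.641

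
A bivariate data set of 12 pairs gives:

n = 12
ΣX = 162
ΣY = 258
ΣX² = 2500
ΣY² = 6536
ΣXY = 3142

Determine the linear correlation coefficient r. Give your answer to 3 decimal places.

-0.613

r = (nΣXY − ΣXΣY) / √[(nΣX² − (ΣX)²)(nΣY² − (ΣY)²)]
Numerator: 12×3142 − 162×258 = -4092
Denominator: √[(30000 − 26244)(78432 − 66564)] = √[3756 × 11868] = 6676.5416
r = -4092 / 6676.5416 ≈ -0.613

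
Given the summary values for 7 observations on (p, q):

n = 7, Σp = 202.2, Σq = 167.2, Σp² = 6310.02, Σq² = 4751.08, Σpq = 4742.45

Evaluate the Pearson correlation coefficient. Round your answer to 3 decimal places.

-0.146

r = (nΣpq − ΣpΣq) / √[(nΣp² − (Σp)²)(nΣq² − (Σq)²)]
Numerator: 7×4742.45 − 202.2×167.2 = -610.69
Denominator: √[(44170.14 − 40884.84)(33257.56 − 27955.84)] = √[3285.3 × 5301.72] = 4173.4567
r = -610.69 / 4173.4567 ≈ -0.146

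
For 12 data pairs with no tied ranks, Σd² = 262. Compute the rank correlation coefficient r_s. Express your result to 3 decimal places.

ρ = 1 − 6Σd² / [n(n²−1)] = 1 − 6×262 / (12×143)
  = 1 − 1572/1716 = 1 − 0.9161 ≈ 0.084

0.084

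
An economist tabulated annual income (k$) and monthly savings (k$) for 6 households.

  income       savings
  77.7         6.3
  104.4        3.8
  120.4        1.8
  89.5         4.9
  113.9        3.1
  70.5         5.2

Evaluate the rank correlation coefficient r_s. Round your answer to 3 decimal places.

-0.943

Rank income: 2, 4, 6, 3, 5, 1
Rank savings: 6, 3, 1, 4, 2, 5
d = rank(income) − rank(savings): -4, 1, 5, -1, 3, -4; Σd² = 68
ρ = 1 − 6Σd² / [n(n²−1)] = 1 − 6×68 / (6×35) = 1 − 408/210 ≈ -0.943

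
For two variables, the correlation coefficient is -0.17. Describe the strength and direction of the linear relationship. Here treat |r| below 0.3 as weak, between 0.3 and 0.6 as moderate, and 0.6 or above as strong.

r = -0.17 < 0 so the relationship is negative.
|r| = 0.17, which falls in the weak range.

weak negative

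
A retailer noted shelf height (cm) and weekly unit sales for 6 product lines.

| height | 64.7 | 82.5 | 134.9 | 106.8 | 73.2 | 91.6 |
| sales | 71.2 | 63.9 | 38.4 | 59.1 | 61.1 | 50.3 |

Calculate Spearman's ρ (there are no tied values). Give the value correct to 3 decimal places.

-0.886

Rank height: 1, 3, 6, 5, 2, 4
Rank sales: 6, 5, 1, 3, 4, 2
d = rank(height) − rank(sales): -5, -2, 5, 2, -2, 2; Σd² = 66
ρ = 1 − 6Σd² / [n(n²−1)] = 1 − 6×66 / (6×35) = 1 − 396/210 ≈ -0.886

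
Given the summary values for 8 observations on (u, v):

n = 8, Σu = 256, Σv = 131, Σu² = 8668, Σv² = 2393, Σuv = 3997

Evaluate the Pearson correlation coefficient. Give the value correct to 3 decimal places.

-0.568

r = (nΣuv − ΣuΣv) / √[(nΣu² − (Σu)²)(nΣv² − (Σv)²)]
Numerator: 8×3997 − 256×131 = -1560
Denominator: √[(69344 − 65536)(19144 − 17161)] = √[3808 × 1983] = 2747.9563
r = -1560 / 2747.9563 ≈ -0.568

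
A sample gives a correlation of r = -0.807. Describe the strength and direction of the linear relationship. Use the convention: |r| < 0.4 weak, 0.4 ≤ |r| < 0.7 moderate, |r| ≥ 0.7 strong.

strong negative

r = -0.807 < 0 so the relationship is negative.
|r| = 0.807, which falls in the strong range.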